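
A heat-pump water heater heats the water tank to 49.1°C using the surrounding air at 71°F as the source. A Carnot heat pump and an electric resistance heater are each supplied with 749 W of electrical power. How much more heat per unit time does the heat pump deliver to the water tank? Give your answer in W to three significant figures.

8050 W

In absolute terms T_C = 294.82 K and T_H = 322.25 K, so ΔT = 27.43 K.
COP_Carnot = T_H/ΔT = 322.25/27.43 = 11.75.
The heat pump delivers Q̇_H = COP × Ẇ = 8798 W; the resistance heater delivers Ẇ = 749.0 W.
Extra = (COP − 1)·Ẇ = 8049 W.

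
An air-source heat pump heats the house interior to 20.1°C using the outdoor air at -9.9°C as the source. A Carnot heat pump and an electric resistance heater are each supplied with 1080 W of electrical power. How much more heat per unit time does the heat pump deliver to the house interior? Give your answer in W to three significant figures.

In absolute terms T_C = 263.25 K and T_H = 293.25 K, so ΔT = 30.00 K.
COP_Carnot = T_H/ΔT = 293.25/30.00 = 9.775.
The heat pump delivers Q̇_H = COP × Ẇ = 10560 W; the resistance heater delivers Ẇ = 1080 W.
Extra = (COP − 1)·Ẇ = 9477 W.

9480 W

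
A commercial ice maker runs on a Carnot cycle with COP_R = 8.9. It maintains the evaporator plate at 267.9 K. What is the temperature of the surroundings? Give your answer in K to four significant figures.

COP_R = T_C/(T_H − T_C) gives T_H − T_C = T_C/COP.
With T_C = 267.90 K, T_H = 267.90 × (1 + 1/8.9) = 298.00 K.

298.0 K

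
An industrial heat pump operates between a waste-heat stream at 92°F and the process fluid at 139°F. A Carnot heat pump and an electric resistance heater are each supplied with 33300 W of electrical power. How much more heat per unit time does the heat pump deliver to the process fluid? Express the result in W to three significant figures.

In absolute terms T_C = 306.48 K and T_H = 332.59 K, so ΔT = 26.11 K.
COP_Carnot = T_H/ΔT = 332.59/26.11 = 12.74.
The heat pump delivers Q̇_H = COP × Ẇ = 424200 W; the resistance heater delivers Ẇ = 33300 W.
Extra = (COP − 1)·Ẇ = 390900 W.

391000 W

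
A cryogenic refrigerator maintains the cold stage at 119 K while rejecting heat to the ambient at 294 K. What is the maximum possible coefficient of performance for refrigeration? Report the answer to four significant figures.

0.6800

The reservoir spacing is ΔT = 294 − 119 = 175.0 K.
For a reversible cycle, COP_Carnot = T_C/ΔT = 119.00/175.0 = 0.6800.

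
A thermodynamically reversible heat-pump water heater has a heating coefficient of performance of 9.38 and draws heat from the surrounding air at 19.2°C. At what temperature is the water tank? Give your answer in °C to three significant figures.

54.1 °C

COP_HP = T_H/(T_H − T_C) rearranges to T_H = COP·T_C/(COP − 1).
With T_C = 292.35 K, T_H = 9.38 × 292.35/8.380 = 327.24 K.
Converting, 327.24 K = 54.09°C.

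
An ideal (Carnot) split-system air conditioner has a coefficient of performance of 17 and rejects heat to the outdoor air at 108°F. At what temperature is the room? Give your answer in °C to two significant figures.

For a Carnot refrigerator COP_R = T_C/(T_H − T_C), so T_C = COP·T_H/(1 + COP).
With T_H = 315.37 K, T_C = 17 × 315.37/18.00 = 297.85 K.
Converting, 297.85 K = 24.70°C.

25 °C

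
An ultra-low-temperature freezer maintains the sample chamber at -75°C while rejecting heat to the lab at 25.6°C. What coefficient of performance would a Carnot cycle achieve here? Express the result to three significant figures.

1.97

In absolute terms T_C = 198.15 K and T_H = 298.75 K, so ΔT = 100.6 K.
For a reversible cycle, COP_Carnot = T_C/ΔT = 198.15/100.6 = 1.970.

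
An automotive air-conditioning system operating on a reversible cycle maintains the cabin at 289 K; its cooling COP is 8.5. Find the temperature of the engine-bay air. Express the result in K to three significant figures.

323 K

COP_R = T_C/(T_H − T_C) gives T_H − T_C = T_C/COP.
With T_C = 289.00 K, T_H = 289.00 × (1 + 1/8.5) = 323.00 K.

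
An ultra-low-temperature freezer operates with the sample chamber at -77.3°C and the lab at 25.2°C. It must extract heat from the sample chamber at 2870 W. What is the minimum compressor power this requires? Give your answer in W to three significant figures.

1500 W

In absolute terms T_C = 195.85 K and T_H = 298.35 K, so ΔT = 102.5 K.
COP_Carnot = T_C/ΔT = 195.85/102.5 = 1.911.
Ẇ_min = Q̇/COP_Carnot = 2870/1.911 = 1502 W.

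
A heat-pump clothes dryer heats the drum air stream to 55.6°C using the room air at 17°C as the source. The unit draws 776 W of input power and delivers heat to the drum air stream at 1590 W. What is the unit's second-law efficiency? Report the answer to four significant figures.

COP_actual = Q̇_H/Ẇ = 1590/776.0 = 2.049.
In absolute terms T_C = 290.15 K and T_H = 328.75 K, so ΔT = 38.60 K.
COP_Carnot = T_H/ΔT = 328.75/38.60 = 8.517.
η_II = COP_actual/COP_Carnot = 2.049/8.517 = 0.2406.

0.2406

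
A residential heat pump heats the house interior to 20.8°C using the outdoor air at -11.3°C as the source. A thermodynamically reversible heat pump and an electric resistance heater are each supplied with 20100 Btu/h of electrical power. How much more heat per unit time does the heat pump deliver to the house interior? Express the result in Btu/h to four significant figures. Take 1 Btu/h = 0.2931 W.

In absolute terms T_C = 261.85 K and T_H = 293.95 K, so ΔT = 32.10 K.
COP_Carnot = T_H/ΔT = 293.95/32.10 = 9.157.
The heat pump delivers Q̇_H = COP × Ẇ = 184100 Btu/h; the resistance heater delivers Ẇ = 20100 Btu/h.
Extra = (COP − 1)·Ẇ = 164000 Btu/h.

164000 Btu/h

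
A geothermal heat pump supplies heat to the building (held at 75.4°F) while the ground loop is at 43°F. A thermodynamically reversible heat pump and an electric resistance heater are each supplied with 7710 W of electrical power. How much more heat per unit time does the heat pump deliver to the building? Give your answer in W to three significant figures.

120000 W

In absolute terms T_C = 279.26 K and T_H = 297.26 K, so ΔT = 18.00 K.
COP_Carnot = T_H/ΔT = 297.26/18.00 = 16.51.
The heat pump delivers Q̇_H = COP × Ẇ = 127300 W; the resistance heater delivers Ẇ = 7710 W.
Extra = (COP − 1)·Ẇ = 119600 W.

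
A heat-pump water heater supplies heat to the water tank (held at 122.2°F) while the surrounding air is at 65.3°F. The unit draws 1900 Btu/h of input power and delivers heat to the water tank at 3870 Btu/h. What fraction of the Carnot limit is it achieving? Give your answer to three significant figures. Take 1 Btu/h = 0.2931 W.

COP_actual = Q̇_H/Ẇ = 3870/1900 = 2.037.
In absolute terms T_C = 291.65 K and T_H = 323.26 K, so ΔT = 31.61 K.
COP_Carnot = T_H/ΔT = 323.26/31.61 = 10.23.
η_II = COP_actual/COP_Carnot = 2.037/10.23 = 0.1992.

0.199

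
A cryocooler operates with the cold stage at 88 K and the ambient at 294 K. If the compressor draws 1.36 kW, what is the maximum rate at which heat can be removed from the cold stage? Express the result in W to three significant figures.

The reservoir spacing is ΔT = 294 − 88 = 206.0 K.
COP_Carnot = T_C/ΔT = 88.00/206.0 = 0.4272.
Q̇_max = COP_Carnot × Ẇ = 0.4272 × 1.360 kW = 0.5810 kW = 581.0 W.

581 W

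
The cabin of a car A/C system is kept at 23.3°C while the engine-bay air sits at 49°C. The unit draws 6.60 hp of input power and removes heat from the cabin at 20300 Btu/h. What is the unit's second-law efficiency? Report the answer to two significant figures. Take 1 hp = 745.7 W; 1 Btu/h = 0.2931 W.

Converting, Q̇_C = 20300 Btu/h = 7.979 hp, so COP_actual = Q̇_C/Ẇ = 7.979/6.600 = 1.209.
In absolute terms T_C = 296.45 K and T_H = 322.15 K, so ΔT = 25.70 K.
COP_Carnot = T_C/ΔT = 296.45/25.70 = 11.54.
η_II = COP_actual/COP_Carnot = 1.209/11.54 = 0.1048.

0.10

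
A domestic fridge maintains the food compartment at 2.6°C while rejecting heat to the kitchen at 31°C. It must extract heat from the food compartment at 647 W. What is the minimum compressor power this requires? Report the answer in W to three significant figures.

In absolute terms T_C = 275.75 K and T_H = 304.15 K, so ΔT = 28.40 K.
COP_Carnot = T_C/ΔT = 275.75/28.40 = 9.710.
Ẇ_min = Q̇/COP_Carnot = 647.0/9.710 = 66.64 W.

66.6 W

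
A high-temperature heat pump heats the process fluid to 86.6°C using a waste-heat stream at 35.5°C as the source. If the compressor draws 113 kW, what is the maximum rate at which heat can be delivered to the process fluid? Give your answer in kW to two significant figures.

800 kW

In absolute terms T_C = 308.65 K and T_H = 359.75 K, so ΔT = 51.10 K.
COP_Carnot = T_H/ΔT = 359.75/51.10 = 7.040.
Q̇_max = COP_Carnot × Ẇ = 7.040 × 113.0 kW = 795.5 kW.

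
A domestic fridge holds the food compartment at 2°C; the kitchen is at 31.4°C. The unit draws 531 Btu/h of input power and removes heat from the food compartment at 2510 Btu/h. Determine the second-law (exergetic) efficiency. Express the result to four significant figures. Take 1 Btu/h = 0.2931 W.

COP_actual = Q̇_C/Ẇ = 2510/531.0 = 4.727.
In absolute terms T_C = 275.15 K and T_H = 304.55 K, so ΔT = 29.40 K.
COP_Carnot = T_C/ΔT = 275.15/29.40 = 9.359.
η_II = COP_actual/COP_Carnot = 4.727/9.359 = 0.5051.

0.5051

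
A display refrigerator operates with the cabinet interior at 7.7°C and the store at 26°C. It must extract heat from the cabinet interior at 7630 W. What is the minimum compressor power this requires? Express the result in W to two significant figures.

500 W

In absolute terms T_C = 280.85 K and T_H = 299.15 K, so ΔT = 18.30 K.
COP_Carnot = T_C/ΔT = 280.85/18.30 = 15.35.
Ẇ_min = Q̇/COP_Carnot = 7630/15.35 = 497.2 W.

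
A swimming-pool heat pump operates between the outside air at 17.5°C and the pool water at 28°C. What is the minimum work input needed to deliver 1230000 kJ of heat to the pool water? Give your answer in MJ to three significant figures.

42.9 MJ

In absolute terms T_C = 290.65 K and T_H = 301.15 K, so ΔT = 10.50 K.
The reversible limit is COP_HP = T_H/ΔT = 28.68, so W_min = Q_H/COP = Q_H·ΔT/T_H.
W_min = 1230000 × 10.50/301.15 = 42890 kJ = 42.89 MJ.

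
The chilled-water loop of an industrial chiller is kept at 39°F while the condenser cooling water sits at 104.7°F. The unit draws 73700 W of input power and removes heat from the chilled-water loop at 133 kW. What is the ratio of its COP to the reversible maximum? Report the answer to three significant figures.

0.238

Converting, Q̇_C = 133.0 kW = 133000 W, so COP_actual = Q̇_C/Ẇ = 133000/73700 = 1.805.
In absolute terms T_C = 277.04 K and T_H = 313.54 K, so ΔT = 36.50 K.
COP_Carnot = T_C/ΔT = 277.04/36.50 = 7.590.
η_II = COP_actual/COP_Carnot = 1.805/7.590 = 0.2378.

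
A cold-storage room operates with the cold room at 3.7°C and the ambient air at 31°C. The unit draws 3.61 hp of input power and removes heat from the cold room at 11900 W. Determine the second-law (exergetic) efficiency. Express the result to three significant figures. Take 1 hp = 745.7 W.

0.436

Converting, Q̇_C = 11900 W = 15.96 hp, so COP_actual = Q̇_C/Ẇ = 15.96/3.610 = 4.421.
In absolute terms T_C = 276.85 K and T_H = 304.15 K, so ΔT = 27.30 K.
COP_Carnot = T_C/ΔT = 276.85/27.30 = 10.14.
η_II = COP_actual/COP_Carnot = 4.421/10.14 = 0.4359.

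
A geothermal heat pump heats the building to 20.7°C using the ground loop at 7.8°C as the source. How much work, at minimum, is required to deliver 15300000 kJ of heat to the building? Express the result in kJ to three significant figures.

In absolute terms T_C = 280.95 K and T_H = 293.85 K, so ΔT = 12.90 K.
The reversible limit is COP_HP = T_H/ΔT = 22.78, so W_min = Q_H/COP = Q_H·ΔT/T_H.
W_min = 15300000 × 12.90/293.85 = 671700 kJ.

672000 kJ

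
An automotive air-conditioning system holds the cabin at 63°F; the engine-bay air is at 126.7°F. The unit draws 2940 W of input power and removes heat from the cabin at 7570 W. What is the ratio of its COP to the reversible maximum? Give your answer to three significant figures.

COP_actual = Q̇_C/Ẇ = 7570/2940 = 2.575.
In absolute terms T_C = 290.37 K and T_H = 325.76 K, so ΔT = 35.39 K.
COP_Carnot = T_C/ΔT = 290.37/35.39 = 8.205.
η_II = COP_actual/COP_Carnot = 2.575/8.205 = 0.3138.

0.314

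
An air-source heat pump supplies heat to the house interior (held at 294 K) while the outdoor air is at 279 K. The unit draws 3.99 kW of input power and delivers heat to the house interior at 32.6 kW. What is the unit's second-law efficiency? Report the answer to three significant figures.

COP_actual = Q̇_H/Ẇ = 32.60/3.990 = 8.170.
The reservoir spacing is ΔT = 294 − 279 = 15.00 K.
COP_Carnot = T_H/ΔT = 294.00/15.00 = 19.60.
η_II = COP_actual/COP_Carnot = 8.170/19.60 = 0.4169.

0.417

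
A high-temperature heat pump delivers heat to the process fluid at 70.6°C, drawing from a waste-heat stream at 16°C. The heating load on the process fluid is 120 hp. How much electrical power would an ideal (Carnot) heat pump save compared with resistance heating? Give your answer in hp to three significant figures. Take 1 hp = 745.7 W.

In absolute terms T_C = 289.15 K and T_H = 343.75 K, so ΔT = 54.60 K.
COP_Carnot = T_H/ΔT = 343.75/54.60 = 6.296.
Resistance heating needs Ẇ_res = Q̇_H = 120.0 hp; the reversible heat pump needs only Ẇ_hp = Q̇_H/COP = 19.06 hp.
Saving = 120.0 − 19.06 = 100.9 hp.

101 hp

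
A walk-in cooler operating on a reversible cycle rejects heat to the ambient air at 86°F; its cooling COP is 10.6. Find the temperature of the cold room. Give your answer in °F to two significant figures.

39 °F

For a Carnot refrigerator COP_R = T_C/(T_H − T_C), so T_C = COP·T_H/(1 + COP).
With T_H = 303.15 K, T_C = 10.6 × 303.15/11.60 = 277.02 K.
Converting, 277.02 K = 38.96°F.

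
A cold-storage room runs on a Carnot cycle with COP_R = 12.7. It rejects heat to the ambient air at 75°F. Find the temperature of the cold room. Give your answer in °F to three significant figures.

For a Carnot refrigerator COP_R = T_C/(T_H − T_C), so T_C = COP·T_H/(1 + COP).
With T_H = 297.04 K, T_C = 12.7 × 297.04/13.70 = 275.36 K.
Converting, 275.36 K = 35.97°F.

36.0 °F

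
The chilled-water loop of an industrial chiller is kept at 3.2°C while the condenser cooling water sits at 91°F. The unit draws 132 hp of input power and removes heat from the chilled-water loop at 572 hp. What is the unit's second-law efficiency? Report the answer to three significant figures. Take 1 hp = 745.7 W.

COP_actual = Q̇_C/Ẇ = 572.0/132.0 = 4.333.
In absolute terms T_C = 276.35 K and T_H = 305.93 K, so ΔT = 29.58 K.
COP_Carnot = T_C/ΔT = 276.35/29.58 = 9.343.
η_II = COP_actual/COP_Carnot = 4.333/9.343 = 0.4638.

0.464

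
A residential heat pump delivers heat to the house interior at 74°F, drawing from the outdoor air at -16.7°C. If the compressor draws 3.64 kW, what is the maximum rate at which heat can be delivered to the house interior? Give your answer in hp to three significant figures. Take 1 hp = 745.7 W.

36.2 hp

In absolute terms T_C = 256.45 K and T_H = 296.48 K, so ΔT = 40.03 K.
COP_Carnot = T_H/ΔT = 296.48/40.03 = 7.406.
Q̇_max = COP_Carnot × Ẇ = 7.406 × 3.640 kW = 26.96 kW = 36.15 hp.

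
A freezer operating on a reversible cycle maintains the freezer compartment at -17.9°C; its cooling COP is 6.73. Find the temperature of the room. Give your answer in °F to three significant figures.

68.0 °F

COP_R = T_C/(T_H − T_C) gives T_H − T_C = T_C/COP.
With T_C = 255.25 K, T_H = 255.25 × (1 + 1/6.73) = 293.18 K.
Converting, 293.18 K = 68.05°F.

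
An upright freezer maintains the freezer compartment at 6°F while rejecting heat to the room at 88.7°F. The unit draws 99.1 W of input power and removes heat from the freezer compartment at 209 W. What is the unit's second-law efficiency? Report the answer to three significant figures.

0.375

COP_actual = Q̇_C/Ẇ = 209.0/99.10 = 2.109.
In absolute terms T_C = 258.71 K and T_H = 304.65 K, so ΔT = 45.94 K.
COP_Carnot = T_C/ΔT = 258.71/45.94 = 5.631.
η_II = COP_actual/COP_Carnot = 2.109/5.631 = 0.3745.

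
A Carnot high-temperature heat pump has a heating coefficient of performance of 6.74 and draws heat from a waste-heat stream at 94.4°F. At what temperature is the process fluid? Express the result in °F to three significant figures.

COP_HP = T_H/(T_H − T_C) rearranges to T_H = COP·T_C/(COP − 1).
With T_C = 307.82 K, T_H = 6.74 × 307.82/5.740 = 361.44 K.
Converting, 361.44 K = 190.93°F.

191 °F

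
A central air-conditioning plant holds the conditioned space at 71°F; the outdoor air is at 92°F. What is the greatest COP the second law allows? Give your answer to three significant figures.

In absolute terms T_C = 294.82 K and T_H = 306.48 K, so ΔT = 11.67 K.
For a reversible cycle, COP_Carnot = T_C/ΔT = 294.82/11.67 = 25.27.

25.3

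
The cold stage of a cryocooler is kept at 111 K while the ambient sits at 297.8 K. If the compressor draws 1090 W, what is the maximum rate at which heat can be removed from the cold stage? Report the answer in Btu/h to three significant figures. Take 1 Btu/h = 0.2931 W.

2210 Btu/h

The reservoir spacing is ΔT = 297.8 − 111 = 186.8 K.
COP_Carnot = T_C/ΔT = 111.00/186.8 = 0.5942.
Q̇_max = COP_Carnot × Ẇ = 0.5942 × 1090 W = 647.7 W = 2210 Btu/h.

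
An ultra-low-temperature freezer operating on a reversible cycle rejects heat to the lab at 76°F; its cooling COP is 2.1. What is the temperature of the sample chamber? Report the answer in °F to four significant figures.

For a Carnot refrigerator COP_R = T_C/(T_H − T_C), so T_C = COP·T_H/(1 + COP).
With T_H = 297.59 K, T_C = 2.1 × 297.59/3.100 = 201.60 K.
Converting, 201.60 K = -96.80°F.

-96.80 °F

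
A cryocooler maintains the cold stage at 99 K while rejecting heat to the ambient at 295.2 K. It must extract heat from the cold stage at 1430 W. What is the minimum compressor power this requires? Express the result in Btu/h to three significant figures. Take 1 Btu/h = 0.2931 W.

The reservoir spacing is ΔT = 295.2 − 99 = 196.2 K.
COP_Carnot = T_C/ΔT = 99.00/196.2 = 0.5046.
Ẇ_min = Q̇/COP_Carnot = 1430/0.5046 = 2834 W = 9669 Btu/h.

9670 Btu/h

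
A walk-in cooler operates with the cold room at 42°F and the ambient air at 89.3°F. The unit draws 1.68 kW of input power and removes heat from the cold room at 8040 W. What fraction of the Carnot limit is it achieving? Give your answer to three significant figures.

0.451

Converting, Q̇_C = 8040 W = 8.040 kW, so COP_actual = Q̇_C/Ẇ = 8.040/1.680 = 4.786.
In absolute terms T_C = 278.71 K and T_H = 304.98 K, so ΔT = 26.28 K.
COP_Carnot = T_C/ΔT = 278.71/26.28 = 10.61.
η_II = COP_actual/COP_Carnot = 4.786/10.61 = 0.4512.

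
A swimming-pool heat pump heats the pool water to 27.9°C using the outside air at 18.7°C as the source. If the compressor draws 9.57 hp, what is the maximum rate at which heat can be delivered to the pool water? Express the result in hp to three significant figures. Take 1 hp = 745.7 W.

In absolute terms T_C = 291.85 K and T_H = 301.05 K, so ΔT = 9.200 K.
COP_Carnot = T_H/ΔT = 301.05/9.200 = 32.72.
Q̇_max = COP_Carnot × Ẇ = 32.72 × 9.570 hp = 313.2 hp.

313 hp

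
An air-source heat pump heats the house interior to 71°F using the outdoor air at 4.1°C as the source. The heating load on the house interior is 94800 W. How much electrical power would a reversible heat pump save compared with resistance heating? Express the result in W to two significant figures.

89000 W

In absolute terms T_C = 277.25 K and T_H = 294.82 K, so ΔT = 17.57 K.
COP_Carnot = T_H/ΔT = 294.82/17.57 = 16.78.
Resistance heating needs Ẇ_res = Q̇_H = 94800 W; the reversible heat pump needs only Ẇ_hp = Q̇_H/COP = 5649 W.
Saving = 94800 − 5649 = 89150 W.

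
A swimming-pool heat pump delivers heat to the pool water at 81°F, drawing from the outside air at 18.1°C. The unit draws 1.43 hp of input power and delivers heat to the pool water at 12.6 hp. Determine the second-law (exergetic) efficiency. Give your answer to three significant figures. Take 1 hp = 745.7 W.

COP_actual = Q̇_H/Ẇ = 12.60/1.430 = 8.811.
In absolute terms T_C = 291.25 K and T_H = 300.37 K, so ΔT = 9.122 K.
COP_Carnot = T_H/ΔT = 300.37/9.122 = 32.93.
η_II = COP_actual/COP_Carnot = 8.811/32.93 = 0.2676.

0.268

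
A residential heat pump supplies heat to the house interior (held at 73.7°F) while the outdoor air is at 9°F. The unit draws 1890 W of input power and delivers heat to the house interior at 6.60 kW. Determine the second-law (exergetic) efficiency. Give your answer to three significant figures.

Converting, Q̇_H = 6.600 kW = 6600 W, so COP_actual = Q̇_H/Ẇ = 6600/1890 = 3.492.
In absolute terms T_C = 260.37 K and T_H = 296.32 K, so ΔT = 35.94 K.
COP_Carnot = T_H/ΔT = 296.32/35.94 = 8.244.
η_II = COP_actual/COP_Carnot = 3.492/8.244 = 0.4236.

0.424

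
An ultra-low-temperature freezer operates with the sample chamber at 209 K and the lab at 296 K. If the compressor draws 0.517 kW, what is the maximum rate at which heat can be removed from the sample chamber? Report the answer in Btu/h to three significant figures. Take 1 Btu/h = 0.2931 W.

4240 Btu/h

The reservoir spacing is ΔT = 296 − 209 = 87.00 K.
COP_Carnot = T_C/ΔT = 209.00/87.00 = 2.402.
Q̇_max = COP_Carnot × Ẇ = 2.402 × 0.5170 kW = 1.242 kW = 4237 Btu/h.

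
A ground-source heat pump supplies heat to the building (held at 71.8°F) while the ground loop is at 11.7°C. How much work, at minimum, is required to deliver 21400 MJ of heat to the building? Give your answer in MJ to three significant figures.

In absolute terms T_C = 284.85 K and T_H = 295.26 K, so ΔT = 10.41 K.
The reversible limit is COP_HP = T_H/ΔT = 28.36, so W_min = Q_H/COP = Q_H·ΔT/T_H.
W_min = 21400 × 10.41/295.26 = 754.6 MJ.

755 MJ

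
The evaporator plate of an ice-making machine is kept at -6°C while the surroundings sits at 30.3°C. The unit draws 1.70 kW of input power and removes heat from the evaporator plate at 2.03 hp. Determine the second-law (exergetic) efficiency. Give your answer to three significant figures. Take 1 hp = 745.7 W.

Converting, Q̇_C = 2.030 hp = 1.514 kW, so COP_actual = Q̇_C/Ẇ = 1.514/1.700 = 0.8905.
In absolute terms T_C = 267.15 K and T_H = 303.45 K, so ΔT = 36.30 K.
COP_Carnot = T_C/ΔT = 267.15/36.30 = 7.360.
η_II = COP_actual/COP_Carnot = 0.8905/7.360 = 0.1210.

0.121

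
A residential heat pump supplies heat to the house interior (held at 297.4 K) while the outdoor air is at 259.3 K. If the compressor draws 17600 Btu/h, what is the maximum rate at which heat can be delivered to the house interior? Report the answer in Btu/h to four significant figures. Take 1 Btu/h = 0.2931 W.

137400 Btu/h

The reservoir spacing is ΔT = 297.4 − 259.3 = 38.10 K.
COP_Carnot = T_H/ΔT = 297.40/38.10 = 7.806.
Q̇_max = COP_Carnot × Ẇ = 7.806 × 17600 Btu/h = 137400 Btu/h.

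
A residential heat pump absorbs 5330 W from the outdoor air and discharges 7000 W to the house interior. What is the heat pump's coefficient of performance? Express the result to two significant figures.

The first law gives Q̇_H = Q̇_C + Ẇ, so the three rates are Q̇_C = 5330, Q̇_H = 7000, Ẇ = 1670 W.
COP_HP = Q̇_H/Ẇ = 7000/1670 = 4.192.

4.2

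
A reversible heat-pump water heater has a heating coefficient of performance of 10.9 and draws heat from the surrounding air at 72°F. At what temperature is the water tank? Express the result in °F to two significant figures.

130 °F

COP_HP = T_H/(T_H − T_C) rearranges to T_H = COP·T_C/(COP − 1).
With T_C = 295.37 K, T_H = 10.9 × 295.37/9.900 = 325.21 K.
Converting, 325.21 K = 125.70°F.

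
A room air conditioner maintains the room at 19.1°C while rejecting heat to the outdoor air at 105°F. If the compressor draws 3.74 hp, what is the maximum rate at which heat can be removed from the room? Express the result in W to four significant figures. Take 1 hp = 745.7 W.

In absolute terms T_C = 292.25 K and T_H = 313.71 K, so ΔT = 21.46 K.
COP_Carnot = T_C/ΔT = 292.25/21.46 = 13.62.
Q̇_max = COP_Carnot × Ẇ = 13.62 × 3.740 hp = 50.94 hp = 37990 W.

37990 W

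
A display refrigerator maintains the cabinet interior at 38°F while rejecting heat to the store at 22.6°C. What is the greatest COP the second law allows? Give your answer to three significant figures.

In absolute terms T_C = 276.48 K and T_H = 295.75 K, so ΔT = 19.27 K.
For a reversible cycle, COP_Carnot = T_C/ΔT = 276.48/19.27 = 14.35.

14.4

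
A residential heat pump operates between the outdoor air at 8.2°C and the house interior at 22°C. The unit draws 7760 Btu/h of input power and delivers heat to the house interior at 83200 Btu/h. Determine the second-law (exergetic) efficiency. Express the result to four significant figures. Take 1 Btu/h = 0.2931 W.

COP_actual = Q̇_H/Ẇ = 83200/7760 = 10.72.
In absolute terms T_C = 281.35 K and T_H = 295.15 K, so ΔT = 13.80 K.
COP_Carnot = T_H/ΔT = 295.15/13.80 = 21.39.
η_II = COP_actual/COP_Carnot = 10.72/21.39 = 0.5013.

0.5013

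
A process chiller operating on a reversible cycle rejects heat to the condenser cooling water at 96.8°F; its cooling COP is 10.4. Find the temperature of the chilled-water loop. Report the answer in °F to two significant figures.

For a Carnot refrigerator COP_R = T_C/(T_H − T_C), so T_C = COP·T_H/(1 + COP).
With T_H = 309.15 K, T_C = 10.4 × 309.15/11.40 = 282.03 K.
Converting, 282.03 K = 47.99°F.

48 °F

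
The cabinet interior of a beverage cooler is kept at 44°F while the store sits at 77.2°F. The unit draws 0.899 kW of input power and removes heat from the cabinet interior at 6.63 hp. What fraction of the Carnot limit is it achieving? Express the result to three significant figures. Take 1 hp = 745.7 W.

0.363

Converting, Q̇_C = 6.630 hp = 4.944 kW, so COP_actual = Q̇_C/Ẇ = 4.944/0.8990 = 5.499.
In absolute terms T_C = 279.82 K and T_H = 298.26 K, so ΔT = 18.44 K.
COP_Carnot = T_C/ΔT = 279.82/18.44 = 15.17.
η_II = COP_actual/COP_Carnot = 5.499/15.17 = 0.3625.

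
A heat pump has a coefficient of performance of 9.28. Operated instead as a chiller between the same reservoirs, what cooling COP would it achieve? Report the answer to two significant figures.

8.3

Since Q_H = Q_C + W for any cycle, COP_R = Q_C/W = Q_H/W − 1.
COP_R = 9.28 − 1 = 8.28.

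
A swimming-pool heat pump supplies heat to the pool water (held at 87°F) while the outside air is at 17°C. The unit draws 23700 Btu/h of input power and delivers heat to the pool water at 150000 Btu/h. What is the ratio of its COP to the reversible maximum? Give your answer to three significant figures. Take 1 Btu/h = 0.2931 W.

0.282

COP_actual = Q̇_H/Ẇ = 150000/23700 = 6.329.
In absolute terms T_C = 290.15 K and T_H = 303.71 K, so ΔT = 13.56 K.
COP_Carnot = T_H/ΔT = 303.71/13.56 = 22.40.
η_II = COP_actual/COP_Carnot = 6.329/22.40 = 0.2825.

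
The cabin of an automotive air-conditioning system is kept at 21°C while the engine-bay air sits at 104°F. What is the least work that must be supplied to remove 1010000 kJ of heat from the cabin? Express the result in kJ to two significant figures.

65000 kJ

In absolute terms T_C = 294.15 K and T_H = 313.15 K, so ΔT = 19.00 K.
The reversible limit is COP_R = T_C/ΔT = 15.48, so W_min = Q_C/COP = Q_C·ΔT/T_C.
W_min = 1010000 × 19.00/294.15 = 65240 kJ.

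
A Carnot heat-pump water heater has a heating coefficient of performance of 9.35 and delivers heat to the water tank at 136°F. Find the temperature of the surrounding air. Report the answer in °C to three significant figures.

22.4 °C

COP_HP = T_H/(T_H − T_C) gives T_H − T_C = T_H/COP.
With T_H = 330.93 K, T_C = 330.93 × (1 − 1/9.35) = 295.53 K.
Converting, 295.53 K = 22.38°C.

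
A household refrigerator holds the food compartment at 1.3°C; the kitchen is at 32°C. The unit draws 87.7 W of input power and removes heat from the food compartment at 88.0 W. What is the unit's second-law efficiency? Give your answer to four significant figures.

COP_actual = Q̇_C/Ẇ = 88.00/87.70 = 1.003.
In absolute terms T_C = 274.45 K and T_H = 305.15 K, so ΔT = 30.70 K.
COP_Carnot = T_C/ΔT = 274.45/30.70 = 8.940.
η_II = COP_actual/COP_Carnot = 1.003/8.940 = 0.1122.

0.1122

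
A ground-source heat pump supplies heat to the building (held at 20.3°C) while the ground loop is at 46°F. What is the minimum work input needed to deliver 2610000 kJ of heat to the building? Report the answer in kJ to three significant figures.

111000 kJ

In absolute terms T_C = 280.93 K and T_H = 293.45 K, so ΔT = 12.52 K.
The reversible limit is COP_HP = T_H/ΔT = 23.43, so W_min = Q_H/COP = Q_H·ΔT/T_H.
W_min = 2610000 × 12.52/293.45 = 111400 kJ.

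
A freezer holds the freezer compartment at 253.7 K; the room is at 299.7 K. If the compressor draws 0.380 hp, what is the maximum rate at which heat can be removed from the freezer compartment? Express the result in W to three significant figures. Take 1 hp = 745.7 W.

The reservoir spacing is ΔT = 299.7 − 253.7 = 46.00 K.
COP_Carnot = T_C/ΔT = 253.70/46.00 = 5.515.
Q̇_max = COP_Carnot × Ẇ = 5.515 × 0.3800 hp = 2.096 hp = 1563 W.

1560 W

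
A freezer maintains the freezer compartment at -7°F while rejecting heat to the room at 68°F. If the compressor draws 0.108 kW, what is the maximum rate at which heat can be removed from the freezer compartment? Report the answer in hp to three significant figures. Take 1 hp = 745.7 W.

0.874 hp

In absolute terms T_C = 251.48 K and T_H = 293.15 K, so ΔT = 41.67 K.
COP_Carnot = T_C/ΔT = 251.48/41.67 = 6.036.
Q̇_max = COP_Carnot × Ẇ = 6.036 × 0.1080 kW = 0.6518 kW = 0.8741 hp.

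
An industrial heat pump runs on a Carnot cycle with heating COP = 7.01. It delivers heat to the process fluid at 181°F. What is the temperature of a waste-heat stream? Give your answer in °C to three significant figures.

32.0 °C

COP_HP = T_H/(T_H − T_C) gives T_H − T_C = T_H/COP.
With T_H = 355.93 K, T_C = 355.93 × (1 − 1/7.01) = 305.15 K.
Converting, 305.15 K = 32.00°C.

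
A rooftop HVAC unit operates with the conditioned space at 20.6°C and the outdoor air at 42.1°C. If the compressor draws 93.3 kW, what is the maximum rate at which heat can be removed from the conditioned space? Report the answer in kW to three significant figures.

1270 kW

In absolute terms T_C = 293.75 K and T_H = 315.25 K, so ΔT = 21.50 K.
COP_Carnot = T_C/ΔT = 293.75/21.50 = 13.66.
Q̇_max = COP_Carnot × Ẇ = 13.66 × 93.30 kW = 1275 kW.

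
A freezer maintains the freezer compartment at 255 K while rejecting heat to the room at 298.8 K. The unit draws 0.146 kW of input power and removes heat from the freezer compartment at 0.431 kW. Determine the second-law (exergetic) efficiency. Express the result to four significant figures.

COP_actual = Q̇_C/Ẇ = 0.4310/0.1460 = 2.952.
The reservoir spacing is ΔT = 298.8 − 255 = 43.80 K.
COP_Carnot = T_C/ΔT = 255.00/43.80 = 5.822.
η_II = COP_actual/COP_Carnot = 2.952/5.822 = 0.5071.

0.5071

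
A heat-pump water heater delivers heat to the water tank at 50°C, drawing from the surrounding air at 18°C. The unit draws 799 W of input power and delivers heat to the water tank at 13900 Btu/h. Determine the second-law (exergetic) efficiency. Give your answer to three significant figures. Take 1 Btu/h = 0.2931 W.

Converting, Q̇_H = 13900 Btu/h = 4074 W, so COP_actual = Q̇_H/Ẇ = 4074/799.0 = 5.099.
In absolute terms T_C = 291.15 K and T_H = 323.15 K, so ΔT = 32.00 K.
COP_Carnot = T_H/ΔT = 323.15/32.00 = 10.10.
η_II = COP_actual/COP_Carnot = 5.099/10.10 = 0.5049.

0.505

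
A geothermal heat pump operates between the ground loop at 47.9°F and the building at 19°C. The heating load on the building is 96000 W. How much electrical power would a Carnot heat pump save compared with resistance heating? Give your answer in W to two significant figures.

In absolute terms T_C = 281.98 K and T_H = 292.15 K, so ΔT = 10.17 K.
COP_Carnot = T_H/ΔT = 292.15/10.17 = 28.74.
Resistance heating needs Ẇ_res = Q̇_H = 96000 W; the reversible heat pump needs only Ẇ_hp = Q̇_H/COP = 3341 W.
Saving = 96000 − 3341 = 92660 W.

93000 W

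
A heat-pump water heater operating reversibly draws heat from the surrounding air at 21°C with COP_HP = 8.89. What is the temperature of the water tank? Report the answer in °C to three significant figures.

COP_HP = T_H/(T_H − T_C) rearranges to T_H = COP·T_C/(COP − 1).
With T_C = 294.15 K, T_H = 8.89 × 294.15/7.890 = 331.43 K.
Converting, 331.43 K = 58.28°C.

58.3 °C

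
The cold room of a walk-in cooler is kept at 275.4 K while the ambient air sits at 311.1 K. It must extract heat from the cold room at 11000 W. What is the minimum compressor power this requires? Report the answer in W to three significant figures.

1430 W

The reservoir spacing is ΔT = 311.1 − 275.4 = 35.70 K.
COP_Carnot = T_C/ΔT = 275.40/35.70 = 7.714.
Ẇ_min = Q̇/COP_Carnot = 11000/7.714 = 1426 W.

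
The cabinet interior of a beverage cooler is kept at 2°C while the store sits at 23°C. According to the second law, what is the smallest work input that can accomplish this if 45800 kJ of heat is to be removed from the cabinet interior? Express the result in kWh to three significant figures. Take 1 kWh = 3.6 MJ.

In absolute terms T_C = 275.15 K and T_H = 296.15 K, so ΔT = 21.00 K.
The reversible limit is COP_R = T_C/ΔT = 13.10, so W_min = Q_C/COP = Q_C·ΔT/T_C.
W_min = 45800 × 21.00/275.15 = 3496 kJ = 0.9710 kWh.

0.971 kWh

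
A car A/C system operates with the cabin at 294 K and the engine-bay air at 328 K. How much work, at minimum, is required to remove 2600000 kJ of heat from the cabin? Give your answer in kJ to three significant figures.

301000 kJ

The reservoir spacing is ΔT = 328 − 294 = 34.00 K.
The reversible limit is COP_R = T_C/ΔT = 8.647, so W_min = Q_C/COP = Q_C·ΔT/T_C.
W_min = 2600000 × 34.00/294.00 = 300700 kJ.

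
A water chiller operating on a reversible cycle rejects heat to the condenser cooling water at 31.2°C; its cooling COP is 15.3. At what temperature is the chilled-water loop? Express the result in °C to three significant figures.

For a Carnot refrigerator COP_R = T_C/(T_H − T_C), so T_C = COP·T_H/(1 + COP).
With T_H = 304.35 K, T_C = 15.3 × 304.35/16.30 = 285.68 K.
Converting, 285.68 K = 12.53°C.

12.5 °C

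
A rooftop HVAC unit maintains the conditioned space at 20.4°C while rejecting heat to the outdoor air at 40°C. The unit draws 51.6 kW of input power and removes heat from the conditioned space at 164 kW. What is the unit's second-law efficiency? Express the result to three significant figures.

COP_actual = Q̇_C/Ẇ = 164.0/51.60 = 3.178.
In absolute terms T_C = 293.55 K and T_H = 313.15 K, so ΔT = 19.60 K.
COP_Carnot = T_C/ΔT = 293.55/19.60 = 14.98.
η_II = COP_actual/COP_Carnot = 3.178/14.98 = 0.2122.

0.212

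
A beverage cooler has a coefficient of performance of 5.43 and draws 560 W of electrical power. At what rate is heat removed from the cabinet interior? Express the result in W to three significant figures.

3040 W

Q̇_C = COP × Ẇ = 5.43 × 560.0 = 3041 W.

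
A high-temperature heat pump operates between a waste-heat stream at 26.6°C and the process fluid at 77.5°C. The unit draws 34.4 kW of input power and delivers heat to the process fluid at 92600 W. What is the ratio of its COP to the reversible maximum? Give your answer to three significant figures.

Converting, Q̇_H = 92600 W = 92.60 kW, so COP_actual = Q̇_H/Ẇ = 92.60/34.40 = 2.692.
In absolute terms T_C = 299.75 K and T_H = 350.65 K, so ΔT = 50.90 K.
COP_Carnot = T_H/ΔT = 350.65/50.90 = 6.889.
η_II = COP_actual/COP_Carnot = 2.692/6.889 = 0.3907.

0.391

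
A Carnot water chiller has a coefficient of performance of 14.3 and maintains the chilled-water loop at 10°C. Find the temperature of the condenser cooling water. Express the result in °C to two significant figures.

30 °C

COP_R = T_C/(T_H − T_C) gives T_H − T_C = T_C/COP.
With T_C = 283.15 K, T_H = 283.15 × (1 + 1/14.3) = 302.95 K.
Converting, 302.95 K = 29.80°C.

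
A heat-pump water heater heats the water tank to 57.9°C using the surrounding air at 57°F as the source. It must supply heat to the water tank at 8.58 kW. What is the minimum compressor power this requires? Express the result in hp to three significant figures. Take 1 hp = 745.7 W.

In absolute terms T_C = 287.04 K and T_H = 331.05 K, so ΔT = 44.01 K.
COP_Carnot = T_H/ΔT = 331.05/44.01 = 7.522.
Ẇ_min = Q̇/COP_Carnot = 8.580/7.522 = 1.141 kW = 1.530 hp.

1.53 hp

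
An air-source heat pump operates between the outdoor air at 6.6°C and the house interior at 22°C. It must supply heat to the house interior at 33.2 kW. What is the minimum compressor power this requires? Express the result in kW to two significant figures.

1.7 kW

In absolute terms T_C = 279.75 K and T_H = 295.15 K, so ΔT = 15.40 K.
COP_Carnot = T_H/ΔT = 295.15/15.40 = 19.17.
Ẇ_min = Q̇/COP_Carnot = 33.20/19.17 = 1.732 kW.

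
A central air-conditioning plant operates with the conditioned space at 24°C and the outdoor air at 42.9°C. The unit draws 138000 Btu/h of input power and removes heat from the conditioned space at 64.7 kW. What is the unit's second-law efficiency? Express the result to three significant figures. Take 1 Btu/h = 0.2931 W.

0.102

Converting, Q̇_C = 64.70 kW = 220700 Btu/h, so COP_actual = Q̇_C/Ẇ = 220700/138000 = 1.600.
In absolute terms T_C = 297.15 K and T_H = 316.05 K, so ΔT = 18.90 K.
COP_Carnot = T_C/ΔT = 297.15/18.90 = 15.72.
η_II = COP_actual/COP_Carnot = 1.600/15.72 = 0.1017.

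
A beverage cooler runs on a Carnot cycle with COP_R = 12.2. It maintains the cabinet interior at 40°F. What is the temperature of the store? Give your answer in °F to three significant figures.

81.0 °F

COP_R = T_C/(T_H − T_C) gives T_H − T_C = T_C/COP.
With T_C = 277.59 K, T_H = 277.59 × (1 + 1/12.2) = 300.35 K.
Converting, 300.35 K = 80.96°F.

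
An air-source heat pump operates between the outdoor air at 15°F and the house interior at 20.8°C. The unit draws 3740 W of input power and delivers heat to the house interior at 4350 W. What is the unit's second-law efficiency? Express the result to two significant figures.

COP_actual = Q̇_H/Ẇ = 4350/3740 = 1.163.
In absolute terms T_C = 263.71 K and T_H = 293.95 K, so ΔT = 30.24 K.
COP_Carnot = T_H/ΔT = 293.95/30.24 = 9.719.
η_II = COP_actual/COP_Carnot = 1.163/9.719 = 0.1197.

0.12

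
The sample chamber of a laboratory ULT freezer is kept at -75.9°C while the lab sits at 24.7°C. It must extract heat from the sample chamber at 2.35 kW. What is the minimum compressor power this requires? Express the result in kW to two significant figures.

1.2 kW

In absolute terms T_C = 197.25 K and T_H = 297.85 K, so ΔT = 100.6 K.
COP_Carnot = T_C/ΔT = 197.25/100.6 = 1.961.
Ẇ_min = Q̇/COP_Carnot = 2.350/1.961 = 1.199 kW.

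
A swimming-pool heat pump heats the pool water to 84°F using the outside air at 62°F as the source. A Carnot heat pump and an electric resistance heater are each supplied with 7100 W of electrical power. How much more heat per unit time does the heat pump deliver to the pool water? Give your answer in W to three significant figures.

168000 W

In absolute terms T_C = 289.82 K and T_H = 302.04 K, so ΔT = 12.22 K.
COP_Carnot = T_H/ΔT = 302.04/12.22 = 24.71.
The heat pump delivers Q̇_H = COP × Ẇ = 175500 W; the resistance heater delivers Ẇ = 7100 W.
Extra = (COP − 1)·Ẇ = 168400 W.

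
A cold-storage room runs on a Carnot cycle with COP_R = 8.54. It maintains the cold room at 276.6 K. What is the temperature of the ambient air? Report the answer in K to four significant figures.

COP_R = T_C/(T_H − T_C) gives T_H − T_C = T_C/COP.
With T_C = 276.60 K, T_H = 276.60 × (1 + 1/8.54) = 308.99 K.

309.0 K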